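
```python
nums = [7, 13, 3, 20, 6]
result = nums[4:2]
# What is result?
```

nums has length 5. The slice nums[4:2] resolves to an empty index range, so the result is [].

[]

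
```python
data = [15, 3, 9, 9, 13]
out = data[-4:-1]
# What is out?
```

data has length 5. The slice data[-4:-1] selects indices [1, 2, 3] (1->3, 2->9, 3->9), giving [3, 9, 9].

[3, 9, 9]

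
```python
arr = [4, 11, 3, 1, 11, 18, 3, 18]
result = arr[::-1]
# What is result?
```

arr has length 8. The slice arr[::-1] selects indices [7, 6, 5, 4, 3, 2, 1, 0] (7->18, 6->3, 5->18, 4->11, 3->1, 2->3, 1->11, 0->4), giving [18, 3, 18, 11, 1, 3, 11, 4].

[18, 3, 18, 11, 1, 3, 11, 4]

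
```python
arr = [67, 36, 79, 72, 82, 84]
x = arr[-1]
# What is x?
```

arr has length 6. Negative index -1 maps to positive index 6 + (-1) = 5. arr[5] = 84.

84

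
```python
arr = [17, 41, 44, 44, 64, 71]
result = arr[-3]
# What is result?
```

arr has length 6. Negative index -3 maps to positive index 6 + (-3) = 3. arr[3] = 44.

44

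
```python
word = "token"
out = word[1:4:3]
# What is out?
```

word has length 5. The slice word[1:4:3] selects indices [1] (1->'o'), giving 'o'.

'o'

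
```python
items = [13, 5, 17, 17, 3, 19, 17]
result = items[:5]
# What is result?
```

items has length 7. The slice items[:5] selects indices [0, 1, 2, 3, 4] (0->13, 1->5, 2->17, 3->17, 4->3), giving [13, 5, 17, 17, 3].

[13, 5, 17, 17, 3]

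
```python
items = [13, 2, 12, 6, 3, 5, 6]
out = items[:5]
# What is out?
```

items has length 7. The slice items[:5] selects indices [0, 1, 2, 3, 4] (0->13, 1->2, 2->12, 3->6, 4->3), giving [13, 2, 12, 6, 3].

[13, 2, 12, 6, 3]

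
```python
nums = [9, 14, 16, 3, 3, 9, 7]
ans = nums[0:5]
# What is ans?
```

nums has length 7. The slice nums[0:5] selects indices [0, 1, 2, 3, 4] (0->9, 1->14, 2->16, 3->3, 4->3), giving [9, 14, 16, 3, 3].

[9, 14, 16, 3, 3]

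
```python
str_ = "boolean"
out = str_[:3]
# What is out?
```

str_ has length 7. The slice str_[:3] selects indices [0, 1, 2] (0->'b', 1->'o', 2->'o'), giving 'boo'.

'boo'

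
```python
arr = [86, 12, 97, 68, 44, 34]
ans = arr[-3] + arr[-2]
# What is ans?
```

arr has length 6. Negative index -3 maps to positive index 6 + (-3) = 3. arr[3] = 68.
arr has length 6. Negative index -2 maps to positive index 6 + (-2) = 4. arr[4] = 44.
Sum: 68 + 44 = 112.

112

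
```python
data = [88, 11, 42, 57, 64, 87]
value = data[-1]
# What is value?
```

data has length 6. Negative index -1 maps to positive index 6 + (-1) = 5. data[5] = 87.

87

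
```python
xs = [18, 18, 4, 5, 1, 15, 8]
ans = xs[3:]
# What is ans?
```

xs has length 7. The slice xs[3:] selects indices [3, 4, 5, 6] (3->5, 4->1, 5->15, 6->8), giving [5, 1, 15, 8].

[5, 1, 15, 8]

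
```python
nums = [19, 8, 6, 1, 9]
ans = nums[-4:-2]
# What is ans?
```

nums has length 5. The slice nums[-4:-2] selects indices [1, 2] (1->8, 2->6), giving [8, 6].

[8, 6]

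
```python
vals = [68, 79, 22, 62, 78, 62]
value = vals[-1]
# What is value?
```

vals has length 6. Negative index -1 maps to positive index 6 + (-1) = 5. vals[5] = 62.

62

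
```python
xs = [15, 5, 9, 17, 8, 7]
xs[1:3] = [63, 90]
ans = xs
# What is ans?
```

xs starts as [15, 5, 9, 17, 8, 7] (length 6). The slice xs[1:3] covers indices [1, 2] with values [5, 9]. Replacing that slice with [63, 90] (same length) produces [15, 63, 90, 17, 8, 7].

[15, 63, 90, 17, 8, 7]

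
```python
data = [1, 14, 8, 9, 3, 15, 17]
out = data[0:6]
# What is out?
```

data has length 7. The slice data[0:6] selects indices [0, 1, 2, 3, 4, 5] (0->1, 1->14, 2->8, 3->9, 4->3, 5->15), giving [1, 14, 8, 9, 3, 15].

[1, 14, 8, 9, 3, 15]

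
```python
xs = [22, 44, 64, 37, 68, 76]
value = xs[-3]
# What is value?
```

xs has length 6. Negative index -3 maps to positive index 6 + (-3) = 3. xs[3] = 37.

37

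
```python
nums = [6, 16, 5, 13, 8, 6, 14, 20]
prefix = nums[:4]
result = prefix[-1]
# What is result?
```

nums has length 8. The slice nums[:4] selects indices [0, 1, 2, 3] (0->6, 1->16, 2->5, 3->13), giving [6, 16, 5, 13]. So prefix = [6, 16, 5, 13]. Then prefix[-1] = 13.

13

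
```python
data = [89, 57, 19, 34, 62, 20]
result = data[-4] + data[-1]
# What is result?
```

data has length 6. Negative index -4 maps to positive index 6 + (-4) = 2. data[2] = 19.
data has length 6. Negative index -1 maps to positive index 6 + (-1) = 5. data[5] = 20.
Sum: 19 + 20 = 39.

39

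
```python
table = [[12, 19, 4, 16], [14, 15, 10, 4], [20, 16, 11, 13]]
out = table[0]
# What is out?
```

table has 3 rows. Row 0 is [12, 19, 4, 16].

[12, 19, 4, 16]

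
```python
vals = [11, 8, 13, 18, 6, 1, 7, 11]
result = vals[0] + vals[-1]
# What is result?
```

vals has length 8. vals[0] = 11.
vals has length 8. Negative index -1 maps to positive index 8 + (-1) = 7. vals[7] = 11.
Sum: 11 + 11 = 22.

22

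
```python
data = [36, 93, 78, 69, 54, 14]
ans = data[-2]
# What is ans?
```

data has length 6. Negative index -2 maps to positive index 6 + (-2) = 4. data[4] = 54.

54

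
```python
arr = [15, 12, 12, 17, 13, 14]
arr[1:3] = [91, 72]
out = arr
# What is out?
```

arr starts as [15, 12, 12, 17, 13, 14] (length 6). The slice arr[1:3] covers indices [1, 2] with values [12, 12]. Replacing that slice with [91, 72] (same length) produces [15, 91, 72, 17, 13, 14].

[15, 91, 72, 17, 13, 14]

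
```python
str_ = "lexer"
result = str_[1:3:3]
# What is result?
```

str_ has length 5. The slice str_[1:3:3] selects indices [1] (1->'e'), giving 'e'.

'e'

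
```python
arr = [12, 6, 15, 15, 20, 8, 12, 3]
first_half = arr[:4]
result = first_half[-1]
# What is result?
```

arr has length 8. The slice arr[:4] selects indices [0, 1, 2, 3] (0->12, 1->6, 2->15, 3->15), giving [12, 6, 15, 15]. So first_half = [12, 6, 15, 15]. Then first_half[-1] = 15.

15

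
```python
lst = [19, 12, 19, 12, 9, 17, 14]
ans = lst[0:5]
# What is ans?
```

lst has length 7. The slice lst[0:5] selects indices [0, 1, 2, 3, 4] (0->19, 1->12, 2->19, 3->12, 4->9), giving [19, 12, 19, 12, 9].

[19, 12, 19, 12, 9]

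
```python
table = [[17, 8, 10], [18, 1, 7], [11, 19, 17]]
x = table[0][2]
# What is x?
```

table[0] = [17, 8, 10]. Taking column 2 of that row yields 10.

10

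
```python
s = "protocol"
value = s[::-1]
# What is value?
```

s has length 8. The slice s[::-1] selects indices [7, 6, 5, 4, 3, 2, 1, 0] (7->'l', 6->'o', 5->'c', 4->'o', 3->'t', 2->'o', 1->'r', 0->'p'), giving 'locotorp'.

'locotorp'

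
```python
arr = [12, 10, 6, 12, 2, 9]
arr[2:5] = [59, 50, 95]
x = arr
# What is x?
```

arr starts as [12, 10, 6, 12, 2, 9] (length 6). The slice arr[2:5] covers indices [2, 3, 4] with values [6, 12, 2]. Replacing that slice with [59, 50, 95] (same length) produces [12, 10, 59, 50, 95, 9].

[12, 10, 59, 50, 95, 9]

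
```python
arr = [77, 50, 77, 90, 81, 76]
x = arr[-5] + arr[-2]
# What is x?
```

arr has length 6. Negative index -5 maps to positive index 6 + (-5) = 1. arr[1] = 50.
arr has length 6. Negative index -2 maps to positive index 6 + (-2) = 4. arr[4] = 81.
Sum: 50 + 81 = 131.

131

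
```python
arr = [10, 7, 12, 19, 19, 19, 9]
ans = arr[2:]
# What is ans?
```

arr has length 7. The slice arr[2:] selects indices [2, 3, 4, 5, 6] (2->12, 3->19, 4->19, 5->19, 6->9), giving [12, 19, 19, 19, 9].

[12, 19, 19, 19, 9]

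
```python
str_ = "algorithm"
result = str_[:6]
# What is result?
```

str_ has length 9. The slice str_[:6] selects indices [0, 1, 2, 3, 4, 5] (0->'a', 1->'l', 2->'g', 3->'o', 4->'r', 5->'i'), giving 'algori'.

'algori'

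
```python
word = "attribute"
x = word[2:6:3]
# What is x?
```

word has length 9. The slice word[2:6:3] selects indices [2, 5] (2->'t', 5->'b'), giving 'tb'.

'tb'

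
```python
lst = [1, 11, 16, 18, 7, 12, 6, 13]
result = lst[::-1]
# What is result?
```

lst has length 8. The slice lst[::-1] selects indices [7, 6, 5, 4, 3, 2, 1, 0] (7->13, 6->6, 5->12, 4->7, 3->18, 2->16, 1->11, 0->1), giving [13, 6, 12, 7, 18, 16, 11, 1].

[13, 6, 12, 7, 18, 16, 11, 1]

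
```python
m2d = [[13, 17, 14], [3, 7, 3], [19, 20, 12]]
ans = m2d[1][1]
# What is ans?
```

m2d[1] = [3, 7, 3]. Taking column 1 of that row yields 7.

7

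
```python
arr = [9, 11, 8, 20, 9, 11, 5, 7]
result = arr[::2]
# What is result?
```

arr has length 8. The slice arr[::2] selects indices [0, 2, 4, 6] (0->9, 2->8, 4->9, 6->5), giving [9, 8, 9, 5].

[9, 8, 9, 5]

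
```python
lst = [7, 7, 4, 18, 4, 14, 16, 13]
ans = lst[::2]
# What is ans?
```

lst has length 8. The slice lst[::2] selects indices [0, 2, 4, 6] (0->7, 2->4, 4->4, 6->16), giving [7, 4, 4, 16].

[7, 4, 4, 16]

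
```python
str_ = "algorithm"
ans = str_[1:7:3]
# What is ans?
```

str_ has length 9. The slice str_[1:7:3] selects indices [1, 4] (1->'l', 4->'r'), giving 'lr'.

'lr'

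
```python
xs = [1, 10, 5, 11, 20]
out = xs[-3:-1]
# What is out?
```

xs has length 5. The slice xs[-3:-1] selects indices [2, 3] (2->5, 3->11), giving [5, 11].

[5, 11]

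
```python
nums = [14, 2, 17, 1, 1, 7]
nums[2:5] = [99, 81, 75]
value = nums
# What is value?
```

nums starts as [14, 2, 17, 1, 1, 7] (length 6). The slice nums[2:5] covers indices [2, 3, 4] with values [17, 1, 1]. Replacing that slice with [99, 81, 75] (same length) produces [14, 2, 99, 81, 75, 7].

[14, 2, 99, 81, 75, 7]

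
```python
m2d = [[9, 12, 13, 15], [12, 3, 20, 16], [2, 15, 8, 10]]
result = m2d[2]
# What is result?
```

m2d has 3 rows. Row 2 is [2, 15, 8, 10].

[2, 15, 8, 10]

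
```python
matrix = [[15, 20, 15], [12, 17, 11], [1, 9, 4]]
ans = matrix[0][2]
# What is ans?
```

matrix[0] = [15, 20, 15]. Taking column 2 of that row yields 15.

15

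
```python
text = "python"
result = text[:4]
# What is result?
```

text has length 6. The slice text[:4] selects indices [0, 1, 2, 3] (0->'p', 1->'y', 2->'t', 3->'h'), giving 'pyth'.

'pyth'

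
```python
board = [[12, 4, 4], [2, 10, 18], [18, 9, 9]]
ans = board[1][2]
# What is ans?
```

board[1] = [2, 10, 18]. Taking column 2 of that row yields 18.

18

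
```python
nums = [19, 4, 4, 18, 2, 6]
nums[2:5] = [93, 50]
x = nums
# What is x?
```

nums starts as [19, 4, 4, 18, 2, 6] (length 6). The slice nums[2:5] covers indices [2, 3, 4] with values [4, 18, 2]. Replacing that slice with [93, 50] (different length) produces [19, 4, 93, 50, 6].

[19, 4, 93, 50, 6]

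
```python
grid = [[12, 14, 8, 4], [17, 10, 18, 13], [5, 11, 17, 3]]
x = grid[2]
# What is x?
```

grid has 3 rows. Row 2 is [5, 11, 17, 3].

[5, 11, 17, 3]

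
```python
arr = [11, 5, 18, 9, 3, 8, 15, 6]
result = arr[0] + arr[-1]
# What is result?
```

arr has length 8. arr[0] = 11.
arr has length 8. Negative index -1 maps to positive index 8 + (-1) = 7. arr[7] = 6.
Sum: 11 + 6 = 17.

17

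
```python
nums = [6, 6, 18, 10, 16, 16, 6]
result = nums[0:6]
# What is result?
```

nums has length 7. The slice nums[0:6] selects indices [0, 1, 2, 3, 4, 5] (0->6, 1->6, 2->18, 3->10, 4->16, 5->16), giving [6, 6, 18, 10, 16, 16].

[6, 6, 18, 10, 16, 16]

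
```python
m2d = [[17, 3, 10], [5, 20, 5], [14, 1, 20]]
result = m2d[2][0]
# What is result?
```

m2d[2] = [14, 1, 20]. Taking column 0 of that row yields 14.

14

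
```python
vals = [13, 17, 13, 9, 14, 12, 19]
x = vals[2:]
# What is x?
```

vals has length 7. The slice vals[2:] selects indices [2, 3, 4, 5, 6] (2->13, 3->9, 4->14, 5->12, 6->19), giving [13, 9, 14, 12, 19].

[13, 9, 14, 12, 19]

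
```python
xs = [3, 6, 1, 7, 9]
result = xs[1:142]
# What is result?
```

xs has length 5. The slice xs[1:142] selects indices [1, 2, 3, 4] (1->6, 2->1, 3->7, 4->9), giving [6, 1, 7, 9].

[6, 1, 7, 9]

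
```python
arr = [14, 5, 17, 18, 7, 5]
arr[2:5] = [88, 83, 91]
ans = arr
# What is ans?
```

arr starts as [14, 5, 17, 18, 7, 5] (length 6). The slice arr[2:5] covers indices [2, 3, 4] with values [17, 18, 7]. Replacing that slice with [88, 83, 91] (same length) produces [14, 5, 88, 83, 91, 5].

[14, 5, 88, 83, 91, 5]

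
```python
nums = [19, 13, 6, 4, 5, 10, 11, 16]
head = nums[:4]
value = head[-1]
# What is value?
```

nums has length 8. The slice nums[:4] selects indices [0, 1, 2, 3] (0->19, 1->13, 2->6, 3->4), giving [19, 13, 6, 4]. So head = [19, 13, 6, 4]. Then head[-1] = 4.

4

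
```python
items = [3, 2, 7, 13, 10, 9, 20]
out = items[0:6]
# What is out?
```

items has length 7. The slice items[0:6] selects indices [0, 1, 2, 3, 4, 5] (0->3, 1->2, 2->7, 3->13, 4->10, 5->9), giving [3, 2, 7, 13, 10, 9].

[3, 2, 7, 13, 10, 9]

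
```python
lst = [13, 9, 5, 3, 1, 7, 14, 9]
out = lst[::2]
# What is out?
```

lst has length 8. The slice lst[::2] selects indices [0, 2, 4, 6] (0->13, 2->5, 4->1, 6->14), giving [13, 5, 1, 14].

[13, 5, 1, 14]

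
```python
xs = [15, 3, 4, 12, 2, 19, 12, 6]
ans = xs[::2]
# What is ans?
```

xs has length 8. The slice xs[::2] selects indices [0, 2, 4, 6] (0->15, 2->4, 4->2, 6->12), giving [15, 4, 2, 12].

[15, 4, 2, 12]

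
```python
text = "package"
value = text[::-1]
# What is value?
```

text has length 7. The slice text[::-1] selects indices [6, 5, 4, 3, 2, 1, 0] (6->'e', 5->'g', 4->'a', 3->'k', 2->'c', 1->'a', 0->'p'), giving 'egakcap'.

'egakcap'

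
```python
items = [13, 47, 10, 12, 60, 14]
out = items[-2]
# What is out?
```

items has length 6. Negative index -2 maps to positive index 6 + (-2) = 4. items[4] = 60.

60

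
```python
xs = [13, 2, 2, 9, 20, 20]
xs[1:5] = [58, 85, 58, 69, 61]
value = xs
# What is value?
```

xs starts as [13, 2, 2, 9, 20, 20] (length 6). The slice xs[1:5] covers indices [1, 2, 3, 4] with values [2, 2, 9, 20]. Replacing that slice with [58, 85, 58, 69, 61] (different length) produces [13, 58, 85, 58, 69, 61, 20].

[13, 58, 85, 58, 69, 61, 20]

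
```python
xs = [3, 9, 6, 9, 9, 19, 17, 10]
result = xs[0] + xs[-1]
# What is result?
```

xs has length 8. xs[0] = 3.
xs has length 8. Negative index -1 maps to positive index 8 + (-1) = 7. xs[7] = 10.
Sum: 3 + 10 = 13.

13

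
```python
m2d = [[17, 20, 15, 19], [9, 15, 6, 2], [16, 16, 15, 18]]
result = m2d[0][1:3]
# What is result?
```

m2d[0] = [17, 20, 15, 19]. m2d[0] has length 4. The slice m2d[0][1:3] selects indices [1, 2] (1->20, 2->15), giving [20, 15].

[20, 15]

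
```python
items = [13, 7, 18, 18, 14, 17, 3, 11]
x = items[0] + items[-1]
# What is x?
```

items has length 8. items[0] = 13.
items has length 8. Negative index -1 maps to positive index 8 + (-1) = 7. items[7] = 11.
Sum: 13 + 11 = 24.

24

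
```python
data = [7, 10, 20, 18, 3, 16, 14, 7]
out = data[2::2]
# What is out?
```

data has length 8. The slice data[2::2] selects indices [2, 4, 6] (2->20, 4->3, 6->14), giving [20, 3, 14].

[20, 3, 14]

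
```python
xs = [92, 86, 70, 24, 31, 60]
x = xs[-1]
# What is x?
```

xs has length 6. Negative index -1 maps to positive index 6 + (-1) = 5. xs[5] = 60.

60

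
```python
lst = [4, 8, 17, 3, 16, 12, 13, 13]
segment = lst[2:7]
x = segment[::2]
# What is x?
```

lst has length 8. The slice lst[2:7] selects indices [2, 3, 4, 5, 6] (2->17, 3->3, 4->16, 5->12, 6->13), giving [17, 3, 16, 12, 13]. So segment = [17, 3, 16, 12, 13]. segment has length 5. The slice segment[::2] selects indices [0, 2, 4] (0->17, 2->16, 4->13), giving [17, 16, 13].

[17, 16, 13]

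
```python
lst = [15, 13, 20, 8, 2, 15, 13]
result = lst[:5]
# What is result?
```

lst has length 7. The slice lst[:5] selects indices [0, 1, 2, 3, 4] (0->15, 1->13, 2->20, 3->8, 4->2), giving [15, 13, 20, 8, 2].

[15, 13, 20, 8, 2]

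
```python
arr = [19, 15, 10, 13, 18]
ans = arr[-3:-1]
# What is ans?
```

arr has length 5. The slice arr[-3:-1] selects indices [2, 3] (2->10, 3->13), giving [10, 13].

[10, 13]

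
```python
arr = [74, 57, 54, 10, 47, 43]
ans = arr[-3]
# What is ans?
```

arr has length 6. Negative index -3 maps to positive index 6 + (-3) = 3. arr[3] = 10.

10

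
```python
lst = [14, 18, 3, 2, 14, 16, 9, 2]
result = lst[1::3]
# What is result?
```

lst has length 8. The slice lst[1::3] selects indices [1, 4, 7] (1->18, 4->14, 7->2), giving [18, 14, 2].

[18, 14, 2]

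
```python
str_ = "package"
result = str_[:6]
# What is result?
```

str_ has length 7. The slice str_[:6] selects indices [0, 1, 2, 3, 4, 5] (0->'p', 1->'a', 2->'c', 3->'k', 4->'a', 5->'g'), giving 'packag'.

'packag'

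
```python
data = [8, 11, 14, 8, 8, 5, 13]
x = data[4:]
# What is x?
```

data has length 7. The slice data[4:] selects indices [4, 5, 6] (4->8, 5->5, 6->13), giving [8, 5, 13].

[8, 5, 13]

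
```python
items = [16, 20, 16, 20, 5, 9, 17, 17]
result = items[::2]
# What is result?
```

items has length 8. The slice items[::2] selects indices [0, 2, 4, 6] (0->16, 2->16, 4->5, 6->17), giving [16, 16, 5, 17].

[16, 16, 5, 17]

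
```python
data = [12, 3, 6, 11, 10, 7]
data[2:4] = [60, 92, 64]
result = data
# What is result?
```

data starts as [12, 3, 6, 11, 10, 7] (length 6). The slice data[2:4] covers indices [2, 3] with values [6, 11]. Replacing that slice with [60, 92, 64] (different length) produces [12, 3, 60, 92, 64, 10, 7].

[12, 3, 60, 92, 64, 10, 7]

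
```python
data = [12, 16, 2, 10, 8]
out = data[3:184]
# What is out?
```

data has length 5. The slice data[3:184] selects indices [3, 4] (3->10, 4->8), giving [10, 8].

[10, 8]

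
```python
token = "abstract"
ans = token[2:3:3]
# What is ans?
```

token has length 8. The slice token[2:3:3] selects indices [2] (2->'s'), giving 's'.

's'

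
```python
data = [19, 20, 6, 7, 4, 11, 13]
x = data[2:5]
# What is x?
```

data has length 7. The slice data[2:5] selects indices [2, 3, 4] (2->6, 3->7, 4->4), giving [6, 7, 4].

[6, 7, 4]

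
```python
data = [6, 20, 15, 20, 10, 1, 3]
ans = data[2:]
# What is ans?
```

data has length 7. The slice data[2:] selects indices [2, 3, 4, 5, 6] (2->15, 3->20, 4->10, 5->1, 6->3), giving [15, 20, 10, 1, 3].

[15, 20, 10, 1, 3]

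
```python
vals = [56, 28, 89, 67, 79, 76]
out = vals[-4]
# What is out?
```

vals has length 6. Negative index -4 maps to positive index 6 + (-4) = 2. vals[2] = 89.

89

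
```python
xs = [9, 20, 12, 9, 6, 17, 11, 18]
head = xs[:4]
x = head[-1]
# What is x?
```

xs has length 8. The slice xs[:4] selects indices [0, 1, 2, 3] (0->9, 1->20, 2->12, 3->9), giving [9, 20, 12, 9]. So head = [9, 20, 12, 9]. Then head[-1] = 9.

9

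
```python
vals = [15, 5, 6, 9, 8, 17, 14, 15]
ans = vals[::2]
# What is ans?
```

vals has length 8. The slice vals[::2] selects indices [0, 2, 4, 6] (0->15, 2->6, 4->8, 6->14), giving [15, 6, 8, 14].

[15, 6, 8, 14]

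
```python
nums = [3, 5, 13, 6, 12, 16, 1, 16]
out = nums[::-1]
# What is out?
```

nums has length 8. The slice nums[::-1] selects indices [7, 6, 5, 4, 3, 2, 1, 0] (7->16, 6->1, 5->16, 4->12, 3->6, 2->13, 1->5, 0->3), giving [16, 1, 16, 12, 6, 13, 5, 3].

[16, 1, 16, 12, 6, 13, 5, 3]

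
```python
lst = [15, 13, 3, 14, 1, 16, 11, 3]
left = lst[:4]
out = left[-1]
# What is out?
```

lst has length 8. The slice lst[:4] selects indices [0, 1, 2, 3] (0->15, 1->13, 2->3, 3->14), giving [15, 13, 3, 14]. So left = [15, 13, 3, 14]. Then left[-1] = 14.

14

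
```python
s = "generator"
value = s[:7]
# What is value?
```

s has length 9. The slice s[:7] selects indices [0, 1, 2, 3, 4, 5, 6] (0->'g', 1->'e', 2->'n', 3->'e', 4->'r', 5->'a', 6->'t'), giving 'generat'.

'generat'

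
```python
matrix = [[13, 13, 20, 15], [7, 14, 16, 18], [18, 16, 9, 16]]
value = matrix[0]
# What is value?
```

matrix has 3 rows. Row 0 is [13, 13, 20, 15].

[13, 13, 20, 15]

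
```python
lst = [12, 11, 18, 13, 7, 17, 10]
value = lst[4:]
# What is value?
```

lst has length 7. The slice lst[4:] selects indices [4, 5, 6] (4->7, 5->17, 6->10), giving [7, 17, 10].

[7, 17, 10]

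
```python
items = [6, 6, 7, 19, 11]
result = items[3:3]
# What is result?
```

items has length 5. The slice items[3:3] resolves to an empty index range, so the result is [].

[]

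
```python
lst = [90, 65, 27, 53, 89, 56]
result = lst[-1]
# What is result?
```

lst has length 6. Negative index -1 maps to positive index 6 + (-1) = 5. lst[5] = 56.

56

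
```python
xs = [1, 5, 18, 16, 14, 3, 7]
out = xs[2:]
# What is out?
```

xs has length 7. The slice xs[2:] selects indices [2, 3, 4, 5, 6] (2->18, 3->16, 4->14, 5->3, 6->7), giving [18, 16, 14, 3, 7].

[18, 16, 14, 3, 7]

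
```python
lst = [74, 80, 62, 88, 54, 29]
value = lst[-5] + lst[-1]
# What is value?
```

lst has length 6. Negative index -5 maps to positive index 6 + (-5) = 1. lst[1] = 80.
lst has length 6. Negative index -1 maps to positive index 6 + (-1) = 5. lst[5] = 29.
Sum: 80 + 29 = 109.

109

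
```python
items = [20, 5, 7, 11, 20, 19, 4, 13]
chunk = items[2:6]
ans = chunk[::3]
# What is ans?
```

items has length 8. The slice items[2:6] selects indices [2, 3, 4, 5] (2->7, 3->11, 4->20, 5->19), giving [7, 11, 20, 19]. So chunk = [7, 11, 20, 19]. chunk has length 4. The slice chunk[::3] selects indices [0, 3] (0->7, 3->19), giving [7, 19].

[7, 19]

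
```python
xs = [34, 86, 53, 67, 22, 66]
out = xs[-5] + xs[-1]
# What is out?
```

xs has length 6. Negative index -5 maps to positive index 6 + (-5) = 1. xs[1] = 86.
xs has length 6. Negative index -1 maps to positive index 6 + (-1) = 5. xs[5] = 66.
Sum: 86 + 66 = 152.

152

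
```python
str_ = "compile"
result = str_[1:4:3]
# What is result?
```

str_ has length 7. The slice str_[1:4:3] selects indices [1] (1->'o'), giving 'o'.

'o'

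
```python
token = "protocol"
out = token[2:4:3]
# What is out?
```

token has length 8. The slice token[2:4:3] selects indices [2] (2->'o'), giving 'o'.

'o'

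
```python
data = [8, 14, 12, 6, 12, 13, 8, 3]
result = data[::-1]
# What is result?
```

data has length 8. The slice data[::-1] selects indices [7, 6, 5, 4, 3, 2, 1, 0] (7->3, 6->8, 5->13, 4->12, 3->6, 2->12, 1->14, 0->8), giving [3, 8, 13, 12, 6, 12, 14, 8].

[3, 8, 13, 12, 6, 12, 14, 8]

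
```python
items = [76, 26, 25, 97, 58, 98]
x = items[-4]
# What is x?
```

items has length 6. Negative index -4 maps to positive index 6 + (-4) = 2. items[2] = 25.

25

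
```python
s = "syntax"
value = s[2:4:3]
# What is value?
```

s has length 6. The slice s[2:4:3] selects indices [2] (2->'n'), giving 'n'.

'n'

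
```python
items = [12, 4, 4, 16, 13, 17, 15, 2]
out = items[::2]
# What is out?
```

items has length 8. The slice items[::2] selects indices [0, 2, 4, 6] (0->12, 2->4, 4->13, 6->15), giving [12, 4, 13, 15].

[12, 4, 13, 15]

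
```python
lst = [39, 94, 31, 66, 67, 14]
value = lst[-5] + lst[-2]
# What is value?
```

lst has length 6. Negative index -5 maps to positive index 6 + (-5) = 1. lst[1] = 94.
lst has length 6. Negative index -2 maps to positive index 6 + (-2) = 4. lst[4] = 67.
Sum: 94 + 67 = 161.

161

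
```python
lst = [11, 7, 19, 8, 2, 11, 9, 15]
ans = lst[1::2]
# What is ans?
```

lst has length 8. The slice lst[1::2] selects indices [1, 3, 5, 7] (1->7, 3->8, 5->11, 7->15), giving [7, 8, 11, 15].

[7, 8, 11, 15]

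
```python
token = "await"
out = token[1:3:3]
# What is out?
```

token has length 5. The slice token[1:3:3] selects indices [1] (1->'w'), giving 'w'.

'w'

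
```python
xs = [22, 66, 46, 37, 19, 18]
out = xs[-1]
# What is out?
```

xs has length 6. Negative index -1 maps to positive index 6 + (-1) = 5. xs[5] = 18.

18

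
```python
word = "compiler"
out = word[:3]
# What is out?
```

word has length 8. The slice word[:3] selects indices [0, 1, 2] (0->'c', 1->'o', 2->'m'), giving 'com'.

'com'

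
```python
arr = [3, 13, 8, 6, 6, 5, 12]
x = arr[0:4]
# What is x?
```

arr has length 7. The slice arr[0:4] selects indices [0, 1, 2, 3] (0->3, 1->13, 2->8, 3->6), giving [3, 13, 8, 6].

[3, 13, 8, 6]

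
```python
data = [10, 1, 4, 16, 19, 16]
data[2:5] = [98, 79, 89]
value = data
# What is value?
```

data starts as [10, 1, 4, 16, 19, 16] (length 6). The slice data[2:5] covers indices [2, 3, 4] with values [4, 16, 19]. Replacing that slice with [98, 79, 89] (same length) produces [10, 1, 98, 79, 89, 16].

[10, 1, 98, 79, 89, 16]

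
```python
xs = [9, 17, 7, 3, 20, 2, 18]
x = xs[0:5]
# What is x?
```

xs has length 7. The slice xs[0:5] selects indices [0, 1, 2, 3, 4] (0->9, 1->17, 2->7, 3->3, 4->20), giving [9, 17, 7, 3, 20].

[9, 17, 7, 3, 20]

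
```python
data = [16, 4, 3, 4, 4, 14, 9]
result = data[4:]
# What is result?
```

data has length 7. The slice data[4:] selects indices [4, 5, 6] (4->4, 5->14, 6->9), giving [4, 14, 9].

[4, 14, 9]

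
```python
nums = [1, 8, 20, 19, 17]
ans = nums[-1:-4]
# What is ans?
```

nums has length 5. The slice nums[-1:-4] resolves to an empty index range, so the result is [].

[]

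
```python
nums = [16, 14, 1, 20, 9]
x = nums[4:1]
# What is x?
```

nums has length 5. The slice nums[4:1] resolves to an empty index range, so the result is [].

[]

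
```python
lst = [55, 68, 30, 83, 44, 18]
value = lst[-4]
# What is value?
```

lst has length 6. Negative index -4 maps to positive index 6 + (-4) = 2. lst[2] = 30.

30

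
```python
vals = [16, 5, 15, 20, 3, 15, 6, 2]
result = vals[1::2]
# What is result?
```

vals has length 8. The slice vals[1::2] selects indices [1, 3, 5, 7] (1->5, 3->20, 5->15, 7->2), giving [5, 20, 15, 2].

[5, 20, 15, 2]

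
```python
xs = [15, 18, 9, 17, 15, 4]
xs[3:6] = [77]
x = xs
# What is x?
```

xs starts as [15, 18, 9, 17, 15, 4] (length 6). The slice xs[3:6] covers indices [3, 4, 5] with values [17, 15, 4]. Replacing that slice with [77] (different length) produces [15, 18, 9, 77].

[15, 18, 9, 77]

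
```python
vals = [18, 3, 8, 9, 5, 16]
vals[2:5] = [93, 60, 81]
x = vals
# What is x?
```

vals starts as [18, 3, 8, 9, 5, 16] (length 6). The slice vals[2:5] covers indices [2, 3, 4] with values [8, 9, 5]. Replacing that slice with [93, 60, 81] (same length) produces [18, 3, 93, 60, 81, 16].

[18, 3, 93, 60, 81, 16]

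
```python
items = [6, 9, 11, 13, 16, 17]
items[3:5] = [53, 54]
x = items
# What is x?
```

items starts as [6, 9, 11, 13, 16, 17] (length 6). The slice items[3:5] covers indices [3, 4] with values [13, 16]. Replacing that slice with [53, 54] (same length) produces [6, 9, 11, 53, 54, 17].

[6, 9, 11, 53, 54, 17]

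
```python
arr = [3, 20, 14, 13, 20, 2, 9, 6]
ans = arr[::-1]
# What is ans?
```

arr has length 8. The slice arr[::-1] selects indices [7, 6, 5, 4, 3, 2, 1, 0] (7->6, 6->9, 5->2, 4->20, 3->13, 2->14, 1->20, 0->3), giving [6, 9, 2, 20, 13, 14, 20, 3].

[6, 9, 2, 20, 13, 14, 20, 3]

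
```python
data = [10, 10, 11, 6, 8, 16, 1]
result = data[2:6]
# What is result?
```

data has length 7. The slice data[2:6] selects indices [2, 3, 4, 5] (2->11, 3->6, 4->8, 5->16), giving [11, 6, 8, 16].

[11, 6, 8, 16]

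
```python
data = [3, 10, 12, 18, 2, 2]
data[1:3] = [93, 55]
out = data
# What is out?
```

data starts as [3, 10, 12, 18, 2, 2] (length 6). The slice data[1:3] covers indices [1, 2] with values [10, 12]. Replacing that slice with [93, 55] (same length) produces [3, 93, 55, 18, 2, 2].

[3, 93, 55, 18, 2, 2]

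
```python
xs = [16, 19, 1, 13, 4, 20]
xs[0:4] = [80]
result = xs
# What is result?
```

xs starts as [16, 19, 1, 13, 4, 20] (length 6). The slice xs[0:4] covers indices [0, 1, 2, 3] with values [16, 19, 1, 13]. Replacing that slice with [80] (different length) produces [80, 4, 20].

[80, 4, 20]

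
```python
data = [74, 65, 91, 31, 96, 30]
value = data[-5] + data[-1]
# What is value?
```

data has length 6. Negative index -5 maps to positive index 6 + (-5) = 1. data[1] = 65.
data has length 6. Negative index -1 maps to positive index 6 + (-1) = 5. data[5] = 30.
Sum: 65 + 30 = 95.

95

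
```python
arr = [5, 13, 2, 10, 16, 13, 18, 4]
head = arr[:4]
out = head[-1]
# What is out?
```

arr has length 8. The slice arr[:4] selects indices [0, 1, 2, 3] (0->5, 1->13, 2->2, 3->10), giving [5, 13, 2, 10]. So head = [5, 13, 2, 10]. Then head[-1] = 10.

10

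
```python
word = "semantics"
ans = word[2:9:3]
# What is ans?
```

word has length 9. The slice word[2:9:3] selects indices [2, 5, 8] (2->'m', 5->'t', 8->'s'), giving 'mts'.

'mts'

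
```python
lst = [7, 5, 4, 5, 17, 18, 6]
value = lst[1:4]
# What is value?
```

lst has length 7. The slice lst[1:4] selects indices [1, 2, 3] (1->5, 2->4, 3->5), giving [5, 4, 5].

[5, 4, 5]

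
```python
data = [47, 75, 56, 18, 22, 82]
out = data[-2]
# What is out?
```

data has length 6. Negative index -2 maps to positive index 6 + (-2) = 4. data[4] = 22.

22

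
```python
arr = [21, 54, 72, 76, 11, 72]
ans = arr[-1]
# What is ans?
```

arr has length 6. Negative index -1 maps to positive index 6 + (-1) = 5. arr[5] = 72.

72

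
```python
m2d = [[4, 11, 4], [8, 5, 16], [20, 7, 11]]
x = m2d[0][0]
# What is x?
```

m2d[0] = [4, 11, 4]. Taking column 0 of that row yields 4.

4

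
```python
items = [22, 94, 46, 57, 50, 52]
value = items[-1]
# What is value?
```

items has length 6. Negative index -1 maps to positive index 6 + (-1) = 5. items[5] = 52.

52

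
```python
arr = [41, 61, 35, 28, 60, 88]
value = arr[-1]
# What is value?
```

arr has length 6. Negative index -1 maps to positive index 6 + (-1) = 5. arr[5] = 88.

88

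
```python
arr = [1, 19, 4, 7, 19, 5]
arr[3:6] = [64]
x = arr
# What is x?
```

arr starts as [1, 19, 4, 7, 19, 5] (length 6). The slice arr[3:6] covers indices [3, 4, 5] with values [7, 19, 5]. Replacing that slice with [64] (different length) produces [1, 19, 4, 64].

[1, 19, 4, 64]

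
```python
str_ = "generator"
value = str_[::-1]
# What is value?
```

str_ has length 9. The slice str_[::-1] selects indices [8, 7, 6, 5, 4, 3, 2, 1, 0] (8->'r', 7->'o', 6->'t', 5->'a', 4->'r', 3->'e', 2->'n', 1->'e', 0->'g'), giving 'rotareneg'.

'rotareneg'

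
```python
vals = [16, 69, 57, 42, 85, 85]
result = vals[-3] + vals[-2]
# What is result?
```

vals has length 6. Negative index -3 maps to positive index 6 + (-3) = 3. vals[3] = 42.
vals has length 6. Negative index -2 maps to positive index 6 + (-2) = 4. vals[4] = 85.
Sum: 42 + 85 = 127.

127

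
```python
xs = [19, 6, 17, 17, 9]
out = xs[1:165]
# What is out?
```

xs has length 5. The slice xs[1:165] selects indices [1, 2, 3, 4] (1->6, 2->17, 3->17, 4->9), giving [6, 17, 17, 9].

[6, 17, 17, 9]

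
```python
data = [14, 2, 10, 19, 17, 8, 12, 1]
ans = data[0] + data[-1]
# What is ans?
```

data has length 8. data[0] = 14.
data has length 8. Negative index -1 maps to positive index 8 + (-1) = 7. data[7] = 1.
Sum: 14 + 1 = 15.

15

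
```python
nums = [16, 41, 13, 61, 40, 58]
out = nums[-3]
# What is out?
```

nums has length 6. Negative index -3 maps to positive index 6 + (-3) = 3. nums[3] = 61.

61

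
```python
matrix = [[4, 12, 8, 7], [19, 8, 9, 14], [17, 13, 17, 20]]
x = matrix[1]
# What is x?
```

matrix has 3 rows. Row 1 is [19, 8, 9, 14].

[19, 8, 9, 14]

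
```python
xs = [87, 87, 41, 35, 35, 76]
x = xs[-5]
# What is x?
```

xs has length 6. Negative index -5 maps to positive index 6 + (-5) = 1. xs[1] = 87.

87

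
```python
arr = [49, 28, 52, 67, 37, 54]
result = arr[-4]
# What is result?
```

arr has length 6. Negative index -4 maps to positive index 6 + (-4) = 2. arr[2] = 52.

52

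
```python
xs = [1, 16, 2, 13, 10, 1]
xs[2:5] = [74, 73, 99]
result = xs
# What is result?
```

xs starts as [1, 16, 2, 13, 10, 1] (length 6). The slice xs[2:5] covers indices [2, 3, 4] with values [2, 13, 10]. Replacing that slice with [74, 73, 99] (same length) produces [1, 16, 74, 73, 99, 1].

[1, 16, 74, 73, 99, 1]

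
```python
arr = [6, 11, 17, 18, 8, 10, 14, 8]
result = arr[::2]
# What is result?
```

arr has length 8. The slice arr[::2] selects indices [0, 2, 4, 6] (0->6, 2->17, 4->8, 6->14), giving [6, 17, 8, 14].

[6, 17, 8, 14]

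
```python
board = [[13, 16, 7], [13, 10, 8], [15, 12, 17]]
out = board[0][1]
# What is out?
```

board[0] = [13, 16, 7]. Taking column 1 of that row yields 16.

16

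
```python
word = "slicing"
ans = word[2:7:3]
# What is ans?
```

word has length 7. The slice word[2:7:3] selects indices [2, 5] (2->'i', 5->'n'), giving 'in'.

'in'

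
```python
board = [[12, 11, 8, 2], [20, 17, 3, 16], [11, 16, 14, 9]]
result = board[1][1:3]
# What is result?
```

board[1] = [20, 17, 3, 16]. board[1] has length 4. The slice board[1][1:3] selects indices [1, 2] (1->17, 2->3), giving [17, 3].

[17, 3]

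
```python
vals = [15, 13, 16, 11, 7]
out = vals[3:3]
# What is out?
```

vals has length 5. The slice vals[3:3] resolves to an empty index range, so the result is [].

[]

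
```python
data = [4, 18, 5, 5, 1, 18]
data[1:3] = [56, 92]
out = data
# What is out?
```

data starts as [4, 18, 5, 5, 1, 18] (length 6). The slice data[1:3] covers indices [1, 2] with values [18, 5]. Replacing that slice with [56, 92] (same length) produces [4, 56, 92, 5, 1, 18].

[4, 56, 92, 5, 1, 18]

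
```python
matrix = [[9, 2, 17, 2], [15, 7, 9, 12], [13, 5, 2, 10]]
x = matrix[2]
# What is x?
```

matrix has 3 rows. Row 2 is [13, 5, 2, 10].

[13, 5, 2, 10]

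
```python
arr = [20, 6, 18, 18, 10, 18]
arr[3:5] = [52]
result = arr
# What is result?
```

arr starts as [20, 6, 18, 18, 10, 18] (length 6). The slice arr[3:5] covers indices [3, 4] with values [18, 10]. Replacing that slice with [52] (different length) produces [20, 6, 18, 52, 18].

[20, 6, 18, 52, 18]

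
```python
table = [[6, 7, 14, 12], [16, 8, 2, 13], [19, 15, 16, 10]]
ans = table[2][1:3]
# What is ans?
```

table[2] = [19, 15, 16, 10]. table[2] has length 4. The slice table[2][1:3] selects indices [1, 2] (1->15, 2->16), giving [15, 16].

[15, 16]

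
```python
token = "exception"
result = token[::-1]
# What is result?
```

token has length 9. The slice token[::-1] selects indices [8, 7, 6, 5, 4, 3, 2, 1, 0] (8->'n', 7->'o', 6->'i', 5->'t', 4->'p', 3->'e', 2->'c', 1->'x', 0->'e'), giving 'noitpecxe'.

'noitpecxe'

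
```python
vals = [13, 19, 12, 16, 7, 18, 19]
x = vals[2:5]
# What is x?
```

vals has length 7. The slice vals[2:5] selects indices [2, 3, 4] (2->12, 3->16, 4->7), giving [12, 16, 7].

[12, 16, 7]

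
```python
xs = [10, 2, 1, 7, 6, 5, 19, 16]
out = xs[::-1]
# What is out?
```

xs has length 8. The slice xs[::-1] selects indices [7, 6, 5, 4, 3, 2, 1, 0] (7->16, 6->19, 5->5, 4->6, 3->7, 2->1, 1->2, 0->10), giving [16, 19, 5, 6, 7, 1, 2, 10].

[16, 19, 5, 6, 7, 1, 2, 10]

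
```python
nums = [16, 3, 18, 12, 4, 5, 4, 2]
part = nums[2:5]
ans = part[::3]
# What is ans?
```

nums has length 8. The slice nums[2:5] selects indices [2, 3, 4] (2->18, 3->12, 4->4), giving [18, 12, 4]. So part = [18, 12, 4]. part has length 3. The slice part[::3] selects indices [0] (0->18), giving [18].

[18]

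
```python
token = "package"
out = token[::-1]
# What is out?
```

token has length 7. The slice token[::-1] selects indices [6, 5, 4, 3, 2, 1, 0] (6->'e', 5->'g', 4->'a', 3->'k', 2->'c', 1->'a', 0->'p'), giving 'egakcap'.

'egakcap'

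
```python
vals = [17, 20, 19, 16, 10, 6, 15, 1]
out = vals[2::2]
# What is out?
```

vals has length 8. The slice vals[2::2] selects indices [2, 4, 6] (2->19, 4->10, 6->15), giving [19, 10, 15].

[19, 10, 15]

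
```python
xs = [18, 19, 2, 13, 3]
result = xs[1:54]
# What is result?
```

xs has length 5. The slice xs[1:54] selects indices [1, 2, 3, 4] (1->19, 2->2, 3->13, 4->3), giving [19, 2, 13, 3].

[19, 2, 13, 3]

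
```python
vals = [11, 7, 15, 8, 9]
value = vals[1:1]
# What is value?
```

vals has length 5. The slice vals[1:1] resolves to an empty index range, so the result is [].

[]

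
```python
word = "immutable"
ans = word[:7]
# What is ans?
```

word has length 9. The slice word[:7] selects indices [0, 1, 2, 3, 4, 5, 6] (0->'i', 1->'m', 2->'m', 3->'u', 4->'t', 5->'a', 6->'b'), giving 'immutab'.

'immutab'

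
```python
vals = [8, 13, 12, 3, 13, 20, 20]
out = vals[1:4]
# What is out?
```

vals has length 7. The slice vals[1:4] selects indices [1, 2, 3] (1->13, 2->12, 3->3), giving [13, 12, 3].

[13, 12, 3]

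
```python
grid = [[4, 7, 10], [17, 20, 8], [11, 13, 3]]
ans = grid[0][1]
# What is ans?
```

grid[0] = [4, 7, 10]. Taking column 1 of that row yields 7.

7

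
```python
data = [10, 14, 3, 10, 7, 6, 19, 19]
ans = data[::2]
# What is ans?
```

data has length 8. The slice data[::2] selects indices [0, 2, 4, 6] (0->10, 2->3, 4->7, 6->19), giving [10, 3, 7, 19].

[10, 3, 7, 19]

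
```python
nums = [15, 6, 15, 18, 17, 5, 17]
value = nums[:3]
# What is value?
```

nums has length 7. The slice nums[:3] selects indices [0, 1, 2] (0->15, 1->6, 2->15), giving [15, 6, 15].

[15, 6, 15]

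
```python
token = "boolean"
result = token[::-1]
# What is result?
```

token has length 7. The slice token[::-1] selects indices [6, 5, 4, 3, 2, 1, 0] (6->'n', 5->'a', 4->'e', 3->'l', 2->'o', 1->'o', 0->'b'), giving 'naeloob'.

'naeloob'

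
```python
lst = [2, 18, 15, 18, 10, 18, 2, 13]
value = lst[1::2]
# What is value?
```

lst has length 8. The slice lst[1::2] selects indices [1, 3, 5, 7] (1->18, 3->18, 5->18, 7->13), giving [18, 18, 18, 13].

[18, 18, 18, 13]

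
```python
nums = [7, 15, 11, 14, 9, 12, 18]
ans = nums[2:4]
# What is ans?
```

nums has length 7. The slice nums[2:4] selects indices [2, 3] (2->11, 3->14), giving [11, 14].

[11, 14]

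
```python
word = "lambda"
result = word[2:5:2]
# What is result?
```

word has length 6. The slice word[2:5:2] selects indices [2, 4] (2->'m', 4->'d'), giving 'md'.

'md'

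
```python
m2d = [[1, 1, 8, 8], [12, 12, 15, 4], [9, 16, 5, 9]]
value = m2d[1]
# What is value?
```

m2d has 3 rows. Row 1 is [12, 12, 15, 4].

[12, 12, 15, 4]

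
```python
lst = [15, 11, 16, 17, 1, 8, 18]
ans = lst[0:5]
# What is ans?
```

lst has length 7. The slice lst[0:5] selects indices [0, 1, 2, 3, 4] (0->15, 1->11, 2->16, 3->17, 4->1), giving [15, 11, 16, 17, 1].

[15, 11, 16, 17, 1]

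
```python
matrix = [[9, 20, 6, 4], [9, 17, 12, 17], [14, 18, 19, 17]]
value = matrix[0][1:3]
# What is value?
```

matrix[0] = [9, 20, 6, 4]. matrix[0] has length 4. The slice matrix[0][1:3] selects indices [1, 2] (1->20, 2->6), giving [20, 6].

[20, 6]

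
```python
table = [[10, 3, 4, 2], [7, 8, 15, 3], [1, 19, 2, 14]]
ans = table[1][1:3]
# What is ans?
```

table[1] = [7, 8, 15, 3]. table[1] has length 4. The slice table[1][1:3] selects indices [1, 2] (1->8, 2->15), giving [8, 15].

[8, 15]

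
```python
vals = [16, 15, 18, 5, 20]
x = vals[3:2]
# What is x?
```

vals has length 5. The slice vals[3:2] resolves to an empty index range, so the result is [].

[]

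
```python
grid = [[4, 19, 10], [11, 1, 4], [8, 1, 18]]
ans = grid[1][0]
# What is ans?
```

grid[1] = [11, 1, 4]. Taking column 0 of that row yields 11.

11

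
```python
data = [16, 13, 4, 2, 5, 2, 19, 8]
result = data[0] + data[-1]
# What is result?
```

data has length 8. data[0] = 16.
data has length 8. Negative index -1 maps to positive index 8 + (-1) = 7. data[7] = 8.
Sum: 16 + 8 = 24.

24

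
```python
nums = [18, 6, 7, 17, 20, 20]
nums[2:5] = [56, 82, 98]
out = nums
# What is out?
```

nums starts as [18, 6, 7, 17, 20, 20] (length 6). The slice nums[2:5] covers indices [2, 3, 4] with values [7, 17, 20]. Replacing that slice with [56, 82, 98] (same length) produces [18, 6, 56, 82, 98, 20].

[18, 6, 56, 82, 98, 20]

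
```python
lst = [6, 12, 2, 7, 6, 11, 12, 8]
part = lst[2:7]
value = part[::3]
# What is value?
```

lst has length 8. The slice lst[2:7] selects indices [2, 3, 4, 5, 6] (2->2, 3->7, 4->6, 5->11, 6->12), giving [2, 7, 6, 11, 12]. So part = [2, 7, 6, 11, 12]. part has length 5. The slice part[::3] selects indices [0, 3] (0->2, 3->11), giving [2, 11].

[2, 11]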